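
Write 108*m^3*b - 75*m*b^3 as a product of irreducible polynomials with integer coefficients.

3*b*m*(6*m - 5*b)*(6*m + 5*b)

Every term has a factor of 3*m*b. Then 36*m^2 - 25*b^2 = (6*m)² − (5*b)².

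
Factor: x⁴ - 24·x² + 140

Substitute u = x² to get a quadratic in u, then factor.
x² - 10 is irreducible over ℤ (10 is not a perfect square).
x² - 14 is irreducible over ℤ (14 is not a perfect square).

(x² - 10)·(x² - 14)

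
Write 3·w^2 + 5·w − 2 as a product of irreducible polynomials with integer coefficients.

Need a pair with product 3·(−2) = −6 and sum 5: that's 6 and −1.
Split the middle term: 3·w^2 + 6·w − w − 2 = 3·w·(w + 2) − (w + 2).

(3·w − 1)·(w + 2)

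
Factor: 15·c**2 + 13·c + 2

Need a pair with product 15·2 = 30 and sum 13: that's 3 and 10.
Split the middle term: 15·c**2 + 3·c + 10·c + 2 = 3·c·(5·c + 1) + 2·(5·c + 1).

(3·c + 2)·(5·c + 1)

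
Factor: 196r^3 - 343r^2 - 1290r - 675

(4r - 15)(7r + 5)(7r + 9)

Among the possible rational roots, r = -9/7 is a root, so (7r + 9) is a factor; dividing leaves 28r^2 - 85r - 75.
The remaining quadratic factors as (7r + 5)(4r - 15).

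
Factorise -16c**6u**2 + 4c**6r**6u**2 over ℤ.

Every term has a factor of 4c**6u**2; factoring it out leaves r**6 - 4.
Recognize a difference of squares with the parts r**3 and 2.

4c**6u**2(r**3 + 2)(r**3 - 2)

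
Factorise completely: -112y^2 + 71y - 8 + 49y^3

By the rational root theorem, y = 1/7 is a root, so (7y - 1) is a factor; dividing leaves 7y^2 - 15y + 8.
The remaining quadratic factors as (7y - 8)(y - 1).

(7y - 1)(7y - 8)(y - 1)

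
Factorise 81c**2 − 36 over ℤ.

9(3c + 2)(3c − 2)

Pull out the common factor 9; 9c**2 − 4 is a difference of squares.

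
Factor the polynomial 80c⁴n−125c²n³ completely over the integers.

5c²n(4c+5n)(4c−5n)

Factor out 5c²n, leaving 16c²−25n², which is a difference of two squares.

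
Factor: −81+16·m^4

(2·m+3)·(2·m−3)·(4·m^2+9)

Difference of squares twice: with A = 2·m and B = 3, A⁴ − B⁴ = (A² − B²)(A² + B²), and A² − B² factors again.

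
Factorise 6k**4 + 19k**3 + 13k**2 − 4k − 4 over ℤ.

(2k − 1)(3k + 2)(k + 1)(k + 2)

Testing divisors of the constant over divisors of the leading coefficient, k = 1/2 is a root, so (2k − 1) divides it; the quotient is 3k**3 + 11k**2 + 12k + 4.
Then k = −2 is a root, so (k + 2) is a factor; dividing leaves 3k**2 + 5k + 2.
The remaining quadratic factors as (3k + 2)(k + 1).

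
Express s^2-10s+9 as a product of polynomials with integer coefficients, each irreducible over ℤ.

(s-1)(s-9)

Two integers with product 9 and sum -10 are -9 and -1.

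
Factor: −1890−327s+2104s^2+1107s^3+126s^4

Trying the rational-root candidates, s = 5/6 is a root, so (6s−5) divides it; the quotient is 21s^3+202s^2+519s+378.
Continuing, s = −7/3 is a root, so (3s+7) divides it; the quotient is 7s^2+51s+54.
The remaining quadratic factors as (7s+9)(s+6).

(3s+7)(6s−5)(7s+9)(s+6)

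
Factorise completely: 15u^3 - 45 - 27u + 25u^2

(3u + 5)(5u^2 - 9)

Group as (15u^3 - 27u) + (25u^2 - 45) = 3u(5u^2 - 9) + 5(5u^2 - 9).
Both groups share the factor (5u^2 - 9).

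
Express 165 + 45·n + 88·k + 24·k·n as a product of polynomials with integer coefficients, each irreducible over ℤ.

Group as (24·k·n + 88·k) + (45·n + 165) = 8·k·(3·n + 11) + 15·(3·n + 11).
Both groups share the factor (3·n + 11).

(3·n + 11)·(8·k + 15)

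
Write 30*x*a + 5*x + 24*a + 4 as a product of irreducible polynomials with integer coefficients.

Group as (30*x*a + 5*x) + (24*a + 4) = 5*x*(6*a + 1) + 4*(6*a + 1).
Both groups share the factor (6*a + 1).

(5*x + 4)*(6*a + 1)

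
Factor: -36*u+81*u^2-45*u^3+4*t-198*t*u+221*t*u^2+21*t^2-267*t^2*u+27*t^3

Group: 3*t*(9*t^2-86*t*u+4*t+45*u^2-36*u) + (-u+1)*(9*t^2-86*t*u+4*t+45*u^2-36*u); both groups contain (9*t^2-86*t*u+4*t+45*u^2-36*u), so (3*t-u+1) is a factor with cofactor 9*t^2-86*t*u+4*t+45*u^2-36*u.
The cofactor groups again: 9*t^2-86*t*u+4*t+45*u^2-36*u = t*(9*t-5*u+4) - 9*u*(9*t-5*u+4); both groups contain (9*t-5*u+4), giving (t-9*u)*(9*t-5*u+4).

(3*t-u+1)*(9*t-5*u+4)*(t-9*u)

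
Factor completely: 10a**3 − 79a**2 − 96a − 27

(2a + 1)(5a + 3)(a − 9)

Among the possible rational roots, a = 9 is a root, giving the factor (a − 9) and quotient 10a**2 + 11a + 3.
The remaining quadratic factors as (5a + 3)(2a + 1).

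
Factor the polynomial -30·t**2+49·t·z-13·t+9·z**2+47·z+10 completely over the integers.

Group: -6·t·(5·t-9·z-2) + (-z-5)·(5·t-9·z-2); both groups contain (5·t-9·z-2).

-(5·t-9·z-2)·(6·t+z+5)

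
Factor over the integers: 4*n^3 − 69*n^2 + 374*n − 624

Among the possible rational roots, n = 6 is a root, so (n − 6) is a factor; dividing leaves 4*n^2 − 45*n + 104.
The remaining quadratic factors as (4*n − 13)(n − 8).

(4*n − 13)*(n − 6)*(n − 8)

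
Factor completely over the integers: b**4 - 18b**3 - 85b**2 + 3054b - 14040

(b + 13)(b - 10)(b - 12)(b - 9)

Among the possible rational roots, b = 10 is a root, so (b - 10) is a factor; dividing leaves b**3 - 8b**2 - 165b + 1404.
Next, b = 9 is a root, so (b - 9) is a factor; dividing leaves b**2 + b - 156.
The remaining quadratic factors as (b - 12)(b + 13).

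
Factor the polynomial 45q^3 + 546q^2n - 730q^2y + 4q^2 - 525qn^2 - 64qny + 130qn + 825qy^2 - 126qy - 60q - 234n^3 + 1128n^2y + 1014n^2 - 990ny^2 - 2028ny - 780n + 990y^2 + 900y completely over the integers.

Group: 5q(9q^2 + 120qn - 146qy - 10q + 39n^2 - 188ny - 130n + 165y^2 + 150y) + (-6n + 6)(9q^2 + 120qn - 146qy - 10q + 39n^2 - 188ny - 130n + 165y^2 + 150y); both groups contain (9q^2 + 120qn - 146qy - 10q + 39n^2 - 188ny - 130n + 165y^2 + 150y), so (5q - 6n + 6) is a factor with cofactor 9q^2 + 120qn - 146qy - 10q + 39n^2 - 188ny - 130n + 165y^2 + 150y.
The cofactor groups again: 9q^2 + 120qn - 146qy - 10q + 39n^2 - 188ny - 130n + 165y^2 + 150y = q(9q + 3n - 11y - 10) + (13n - 15y)(9q + 3n - 11y - 10); both groups contain (9q + 3n - 11y - 10), giving (q + 13n - 15y)(9q + 3n - 11y - 10).

(5q - 6n + 6)(q + 13n - 15y)(9q + 3n - 11y - 10)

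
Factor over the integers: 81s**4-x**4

(3s+x)(3s-x)(9s**2+x**2)

(3s)⁴ − (x)⁴ = ((3s)² − (x)²)((3s)² + (x)²); the first factor splits again, the second (9s**2+x**2) is irreducible.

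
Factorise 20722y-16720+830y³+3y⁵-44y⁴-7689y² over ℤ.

(3y-5)(y-2)(y-8)(y²-3y+209)

Among the possible rational roots, y = 8 is a root, so (y-8) is a factor; dividing leaves 3y⁴-20y³+670y²-2329y+2090.
Continuing, y = 5/3 is a root, so (3y-5) divides it; the quotient is y³-5y²+215y-418.
Then y = 2 is a root, so (y-2) divides it; the quotient is y²-3y+209.
The quadratic y²-3y+209 has discriminant -827 < 0 and is irreducible over ℤ.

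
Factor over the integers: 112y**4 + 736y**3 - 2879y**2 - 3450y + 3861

Testing divisors of the constant over divisors of the leading coefficient, y = 3/4 is a root, so (4y - 3) divides it; the quotient is 28y**3 + 205y**2 - 566y - 1287.
Next, y = 13/4 is a root, so (4y - 13) divides it; the quotient is 7y**2 + 74y + 99.
The remaining quadratic factors as (y + 9)(7y + 11).

(4y - 13)(4y - 3)(7y + 11)(y + 9)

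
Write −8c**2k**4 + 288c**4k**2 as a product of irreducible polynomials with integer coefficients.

Factor out 8c**2k**2, leaving 36c**2 − k**2, which is a difference of two squares.

8c**2k**2(6c + k)(6c − k)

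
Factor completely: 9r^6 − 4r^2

r^2(3r^2 + 2)(3r^2 − 2)

Pull out the common factor r^2, leaving 9r^4 − 4.
Recognize a difference of squares with the parts 3r^2 and 2.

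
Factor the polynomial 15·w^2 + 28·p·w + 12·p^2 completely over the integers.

(2·p + 3·w)·(6·p + 5·w)

Group: 6·p·(2·p + 3·w) + 5·w·(2·p + 3·w); both groups contain (2·p + 3·w).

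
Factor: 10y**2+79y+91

(2y+13)(5y+7)

Need a pair with product 10·91 = 910 and sum 79: that's 65 and 14.
Split the middle term: 10y**2+65y + 14y+91 = 5y(2y+13) + 7(2y+13).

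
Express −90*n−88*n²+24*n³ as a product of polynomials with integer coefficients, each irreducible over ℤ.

Pull out the common factor 2*n, then factor the remaining trinomial.

2*n*(2*n−9)*(6*n+5)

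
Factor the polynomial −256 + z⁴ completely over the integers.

(z + 4)·(z − 4)·(z² + 16)

Write as (z²)² − (16)², then factor z² − 16 once more.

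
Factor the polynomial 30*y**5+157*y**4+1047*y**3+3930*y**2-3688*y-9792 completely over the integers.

Among the possible rational roots, y = -4/3 is a root, so (3*y+4) divides it; the quotient is 10*y**4+39*y**3+297*y**2+914*y-2448.
Continuing, y = 8/5 is a root, so (5*y-8) is a factor; dividing leaves 2*y**3+11*y**2+77*y+306.
Continuing, y = -9/2 is a root, so (2*y+9) divides it; the quotient is y**2+y+34.
The quadratic y**2+y+34 has discriminant -135 < 0 and is irreducible over ℤ.

(2*y+9)*(3*y+4)*(5*y-8)*(y**2+y+34)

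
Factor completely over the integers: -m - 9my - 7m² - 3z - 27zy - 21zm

Group: -3z(7m + 9y + 1) - m(7m + 9y + 1); both groups contain (7m + 9y + 1).

-(7m + 9y + 1)(3z + m)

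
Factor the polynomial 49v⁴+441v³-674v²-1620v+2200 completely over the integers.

Testing divisors of the constant over divisors of the leading coefficient, v = 11/7 is a root, so (7v-11) is a factor; dividing leaves 7v³+74v²+20v-200.
Next, v = -10 is a root, so (v+10) is a factor; dividing leaves 7v²+4v-20.
The remaining quadratic factors as (7v-10)(v+2).

(7v-10)(7v-11)(v+10)(v+2)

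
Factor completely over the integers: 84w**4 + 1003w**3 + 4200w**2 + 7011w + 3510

(3w + 13)(4w + 15)(7w + 6)(w + 3)

By the rational root theorem, w = -15/4 is a root, giving the factor (4w + 15) and quotient 21w**3 + 172w**2 + 405w + 234.
Next, w = -13/3 is a root, so (3w + 13) divides it; the quotient is 7w**2 + 27w + 18.
The remaining quadratic factors as (w + 3)(7w + 6).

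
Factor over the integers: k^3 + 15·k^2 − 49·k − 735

(k + 15)·(k + 7)·(k − 7)

Trying the rational-root candidates, k = −7 is a root, so (k + 7) divides it; the quotient is k^2 + 8·k − 105.
The remaining quadratic factors as (k − 7)(k + 15).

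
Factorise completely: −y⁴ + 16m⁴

Difference of squares twice: with A = 2m and B = y, A⁴ − B⁴ = (A² − B²)(A² + B²), and A² − B² factors again.

(2m + y)(2m − y)(4m² + y²)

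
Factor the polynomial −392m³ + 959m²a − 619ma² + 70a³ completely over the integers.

Group: 7m(−56m² + 57ma − 7a²) − 10a(−56m² + 57ma − 7a²); both groups contain (−56m² + 57ma − 7a²), so (7m − 10a) is a factor with cofactor −56m² + 57ma − 7a².
The cofactor groups again: −56m² + 57ma − 7a² = −7m(8m − 7a) + a(8m − 7a); both groups contain (8m − 7a), giving −(7m − a)(8m − 7a).

−(7m − 10a)(8m − 7a)(7m − a)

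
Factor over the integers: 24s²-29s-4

Need a pair with product 24·(-4) = -96 and sum -29: that's 3 and -32.
Split the middle term: 24s²+3s - 32s-4 = 3s(8s+1) - 4(8s+1).

(3s-4)(8s+1)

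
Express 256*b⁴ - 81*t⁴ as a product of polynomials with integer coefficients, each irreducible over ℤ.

(4*b + 3*t)*(4*b - 3*t)*(16*b² + 9*t²)

(4*b)⁴ − (3*t)⁴ = ((4*b)² − (3*t)²)((4*b)² + (3*t)²); the first factor splits again, the second (16*b² + 9*t²) is irreducible.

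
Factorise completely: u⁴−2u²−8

(u+2)(u−2)(u²+2)

Substitute w = u² to get a quadratic in w, then factor.
u²+2 is irreducible over ℤ (always positive, so no real roots).
u²−4 is a difference of squares.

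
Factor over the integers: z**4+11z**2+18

(z**2+2)(z**2+9)

Substitute u = z**2 to get a quadratic in u, then factor.
z**2+2 is irreducible over ℤ (always positive, so no real roots).
z**2+9 is irreducible over ℤ (sum of squares).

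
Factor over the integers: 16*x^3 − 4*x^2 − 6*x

Pull out the common factor 2*x, then factor the remaining trinomial.

2*x*(2*x + 1)*(4*x − 3)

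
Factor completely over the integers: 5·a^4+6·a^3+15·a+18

Group as (5·a^4+15·a) + (6·a^3+18) = 5·a·(a^3+3) + 6·(a^3+3).
Both groups share the factor (a^3+3).

(5·a+6)·(a^3+3)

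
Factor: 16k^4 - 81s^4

(2k + 3s)(2k - 3s)(4k^2 + 9s^2)

(2k)⁴ − (3s)⁴ = ((2k)² − (3s)²)((2k)² + (3s)²); the first factor splits again, the second (4k^2 + 9s^2) is irreducible.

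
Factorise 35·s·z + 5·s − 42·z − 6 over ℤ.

Group as (35·s·z + 5·s) + (−42·z − 6) = 5·s·(7·z + 1) − 6·(7·z + 1).
Both groups share the factor (7·z + 1).

(5·s − 6)·(7·z + 1)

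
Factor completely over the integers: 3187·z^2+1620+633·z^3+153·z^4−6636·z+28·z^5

(4·z−5)·(7·z−2)·(z+6)·(z^2+z+27)

Testing divisors of the constant over divisors of the leading coefficient, z = 2/7 is a root, so (7·z−2) is a factor; dividing leaves 4·z^4+23·z^3+97·z^2+483·z−810.
Next, z = −6 is a root, so (z+6) divides it; the quotient is 4·z^3−z^2+103·z−135.
Then z = 5/4 is a root, so (4·z−5) divides it; the quotient is z^2+z+27.
The quadratic z^2+z+27 has discriminant −107 < 0 and is irreducible over ℤ.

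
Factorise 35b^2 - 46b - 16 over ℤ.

Need a pair with product 35·(-16) = -560 and sum -46: that's 10 and -56.
Split the middle term: 35b^2 + 10b - 56b - 16 = 5b(7b + 2) - 8(7b + 2).

(5b - 8)(7b + 2)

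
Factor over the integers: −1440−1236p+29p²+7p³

(7p+8)(p+15)(p−12)

Testing divisors of the constant over divisors of the leading coefficient, p = 12 is a root, so (p−12) is a factor; dividing leaves 7p²+113p+120.
The remaining quadratic factors as (p+15)(7p+8).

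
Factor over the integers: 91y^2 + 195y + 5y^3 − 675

(5y − 9)(y + 15)(y + 5)

Among the possible rational roots, y = −5 is a root, so (y + 5) divides it; the quotient is 5y^2 + 66y − 135.
The remaining quadratic factors as (5y − 9)(y + 15).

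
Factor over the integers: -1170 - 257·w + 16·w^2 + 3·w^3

(3·w + 13)·(w + 10)·(w - 9)

Testing divisors of the constant over divisors of the leading coefficient, w = 9 is a root, so (w - 9) divides it; the quotient is 3·w^2 + 43·w + 130.
The remaining quadratic factors as (3·w + 13)(w + 10).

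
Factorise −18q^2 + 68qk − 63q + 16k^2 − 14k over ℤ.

−(2q − 8k + 7)(9q + 2k)

Group: −2q(9q + 2k) + (8k − 7)(9q + 2k); both groups contain (9q + 2k).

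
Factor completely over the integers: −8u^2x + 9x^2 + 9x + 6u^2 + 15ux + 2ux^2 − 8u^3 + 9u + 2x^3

−(2u − x − 3)(4u + 2x + 3)(u + x)

Group: 4u(−2u^2 − ux + 3u + x^2 + 3x) + (2x + 3)(−2u^2 − ux + 3u + x^2 + 3x); both groups contain (−2u^2 − ux + 3u + x^2 + 3x), so (4u + 2x + 3) is a factor with cofactor −2u^2 − ux + 3u + x^2 + 3x.
The cofactor groups again: −2u^2 − ux + 3u + x^2 + 3x = −u(2u − x − 3) − x(2u − x − 3); both groups contain (2u − x − 3), giving −(u + x)(2u − x − 3).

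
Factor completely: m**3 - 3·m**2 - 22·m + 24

Trying the rational-root candidates, m = -4 is a root, so (m + 4) is a factor; dividing leaves m**2 - 7·m + 6.
The remaining quadratic factors as (m - 1)(m - 6).

(m + 4)·(m - 1)·(m - 6)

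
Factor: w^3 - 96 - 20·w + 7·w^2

(w + 3)·(w + 8)·(w - 4)

Among the possible rational roots, w = -8 is a root, so (w + 8) is a factor; dividing leaves w^2 - w - 12.
The remaining quadratic factors as (w - 4)(w + 3).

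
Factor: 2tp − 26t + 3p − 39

Group as (2tp − 26t) + (3p − 39) = 2t(p − 13) + 3(p − 13).
Both groups share the factor (p − 13).

(2t + 3)(p − 13)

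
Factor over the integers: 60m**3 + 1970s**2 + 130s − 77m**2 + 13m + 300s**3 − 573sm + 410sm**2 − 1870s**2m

Group: 10s(30s**2 − 190sm + 197s + 60m**2 − 77m + 13) + m(30s**2 − 190sm + 197s + 60m**2 − 77m + 13); both groups contain (30s**2 − 190sm + 197s + 60m**2 − 77m + 13), so (10s + m) is a factor with cofactor 30s**2 − 190sm + 197s + 60m**2 − 77m + 13.
The cofactor groups again: 30s**2 − 190sm + 197s + 60m**2 − 77m + 13 = 15s(2s − 12m + 13) + (−5m + 1)(2s − 12m + 13); both groups contain (2s − 12m + 13), giving (15s − 5m + 1)(2s − 12m + 13).

(2s − 12m + 13)(15s − 5m + 1)(10s + m)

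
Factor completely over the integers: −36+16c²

4(2c+3)(2c−3)

Factor out 4, leaving 4c²−9, which is a difference of two squares.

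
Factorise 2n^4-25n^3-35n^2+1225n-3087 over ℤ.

Testing divisors of the constant over divisors of the leading coefficient, n = 7/2 is a root, so (2n-7) is a factor; dividing leaves n^3-9n^2-49n+441.
Continuing, n = 7 is a root, giving the factor (n-7) and quotient n^2-2n-63.
The remaining quadratic factors as (n-9)(n+7).

(2n-7)(n+7)(n-7)(n-9)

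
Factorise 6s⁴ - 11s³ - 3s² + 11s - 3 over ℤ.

Testing divisors of the constant over divisors of the leading coefficient, s = 1 is a root, so (s - 1) is a factor; dividing leaves 6s³ - 5s² - 8s + 3.
Continuing, s = 3/2 is a root, giving the factor (2s - 3) and quotient 3s² + 2s - 1.
The remaining quadratic factors as (s + 1)(3s - 1).

(2s - 3)(3s - 1)(s + 1)(s - 1)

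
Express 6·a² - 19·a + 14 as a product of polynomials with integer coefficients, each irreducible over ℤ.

Need a pair with product 6·14 = 84 and sum -19: that's -12 and -7.
Split the middle term: 6·a² - 12·a - 7·a + 14 = 6·a·(a - 2) - 7·(a - 2).

(6·a - 7)·(a - 2)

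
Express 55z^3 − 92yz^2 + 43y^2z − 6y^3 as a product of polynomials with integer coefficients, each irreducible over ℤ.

−(2y − 5z)(3y − 11z)(y − z)

Group: 3y(−2y^2 + 7yz − 5z^2) − 11z(−2y^2 + 7yz − 5z^2); both groups contain (−2y^2 + 7yz − 5z^2), so (3y − 11z) is a factor with cofactor −2y^2 + 7yz − 5z^2.
The cofactor groups again: −2y^2 + 7yz − 5z^2 = −y(2y − 5z) + z(2y − 5z); both groups contain (2y − 5z), giving −(y − z)(2y − 5z).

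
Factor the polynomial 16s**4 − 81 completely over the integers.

(2s)⁴ − (3)⁴ = ((2s)² − (3)²)((2s)² + (3)²); the first factor splits again, the second (4s**2 + 9) is irreducible.

(2s + 3)(2s − 3)(4s**2 + 9)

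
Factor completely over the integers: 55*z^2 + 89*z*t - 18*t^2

Group: 11*z*(5*z + 9*t) - 2*t*(5*z + 9*t); both groups contain (5*z + 9*t).

(11*z - 2*t)*(5*z + 9*t)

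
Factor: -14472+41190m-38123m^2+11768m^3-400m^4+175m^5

(5m-4)(5m-6)(7m-9)(m^2+m+67)

By the rational root theorem, m = 6/5 is a root, so (5m-6) divides it; the quotient is 35m^4-38m^3+2308m^2-4855m+2412.
Continuing, m = 9/7 is a root, giving the factor (7m-9) and quotient 5m^3+m^2+331m-268.
Next, m = 4/5 is a root, giving the factor (5m-4) and quotient m^2+m+67.
The quadratic m^2+m+67 has discriminant -267 < 0 and is irreducible over ℤ.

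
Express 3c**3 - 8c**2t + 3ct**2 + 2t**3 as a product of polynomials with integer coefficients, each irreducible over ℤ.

(3c + t)(c - 2t)(c - t)

Group: c(3c**2 - 2ct - t**2) - 2t(3c**2 - 2ct - t**2); both groups contain (3c**2 - 2ct - t**2), so (c - 2t) is a factor with cofactor 3c**2 - 2ct - t**2.
The cofactor groups again: 3c**2 - 2ct - t**2 = c(3c + t) - t(3c + t); both groups contain (3c + t), giving (c - t)(3c + t).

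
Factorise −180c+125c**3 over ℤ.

Every term has a factor of 5c. Then 25c**2−36 = (5c)² − (6)².

5c(5c+6)(5c−6)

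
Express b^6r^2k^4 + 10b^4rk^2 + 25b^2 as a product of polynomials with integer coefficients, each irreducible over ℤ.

Every term has a factor of b^2; factoring it out leaves b^4r^2k^4 + 10b^2rk^2 + 25.
Recognize a perfect-square trinomial with the parts b^2rk^2 and 5.

b^2(b^2rk^2 + 5)^2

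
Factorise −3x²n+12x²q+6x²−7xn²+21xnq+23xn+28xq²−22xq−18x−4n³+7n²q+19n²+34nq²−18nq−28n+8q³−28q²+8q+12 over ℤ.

Group: n(−3x²−7xn−7xq+9x−4n²−9nq+11n−2q²+8q−6) + (−4q−2)(−3x²−7xn−7xq+9x−4n²−9nq+11n−2q²+8q−6); both groups contain (−3x²−7xn−7xq+9x−4n²−9nq+11n−2q²+8q−6), so (n−4q−2) is a factor with cofactor −3x²−7xn−7xq+9x−4n²−9nq+11n−2q²+8q−6.
The cofactor groups again: −3x²−7xn−7xq+9x−4n²−9nq+11n−2q²+8q−6 = −3x(x+n+2q−2) + (−4n−q+3)(x+n+2q−2); both groups contain (x+n+2q−2), giving −(3x+4n+q−3)(x+n+2q−2).

−(3x+4n+q−3)(x+n+2q−2)(n−4q−2)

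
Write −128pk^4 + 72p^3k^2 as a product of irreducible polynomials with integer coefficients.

Factor out 8pk^2, leaving 9p^2 − 16k^2, which is a difference of two squares.

8k^2p(3p − 4k)(3p + 4k)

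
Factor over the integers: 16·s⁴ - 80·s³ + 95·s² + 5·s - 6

Trying the rational-root candidates, s = 3 is a root, so (s - 3) is a factor; dividing leaves 16·s³ - 32·s² - s + 2.
Continuing, s = -1/4 is a root, so (4·s + 1) is a factor; dividing leaves 4·s² - 9·s + 2.
The remaining quadratic factors as (s - 2)(4·s - 1).

(4·s + 1)·(4·s - 1)·(s - 2)·(s - 3)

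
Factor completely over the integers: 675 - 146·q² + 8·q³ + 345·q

(2·q - 9)·(4·q + 5)·(q - 15)

Testing divisors of the constant over divisors of the leading coefficient, q = 15 is a root, giving the factor (q - 15) and quotient 8·q² - 26·q - 45.
The remaining quadratic factors as (4·q + 5)(2·q - 9).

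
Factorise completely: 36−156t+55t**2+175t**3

Testing divisors of the constant over divisors of the leading coefficient, t = −6/5 is a root, giving the factor (5t+6) and quotient 35t**2−31t+6.
The remaining quadratic factors as (5t−3)(7t−2).

(5t+6)(5t−3)(7t−2)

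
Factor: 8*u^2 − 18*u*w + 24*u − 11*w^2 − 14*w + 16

Group: 2*u*(4*u − 11*w + 8) + (w + 2)*(4*u − 11*w + 8); both groups contain (4*u − 11*w + 8).

(2*u + w + 2)*(4*u − 11*w + 8)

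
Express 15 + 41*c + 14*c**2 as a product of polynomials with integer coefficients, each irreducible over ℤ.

Need a pair with product 14·15 = 210 and sum 41: that's 35 and 6.
Split the middle term: 14*c**2 + 35*c + 6*c + 15 = 7*c*(2*c + 5) + 3*(2*c + 5).

(2*c + 5)*(7*c + 3)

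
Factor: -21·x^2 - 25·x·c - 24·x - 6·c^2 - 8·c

Group: -7·x·(3·x + c) + (-6·c - 8)·(3·x + c); both groups contain (3·x + c).

-(7·x + 6·c + 8)·(3·x + c)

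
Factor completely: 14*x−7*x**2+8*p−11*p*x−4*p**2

−(4*p+7*x)*(p+x−2)

Group: −4*p*(p+x−2) − 7*x*(p+x−2); both groups contain (p+x−2).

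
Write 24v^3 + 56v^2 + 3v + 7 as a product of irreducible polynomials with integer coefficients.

Group as (24v^3 + 3v) + (56v^2 + 7) = 3v(8v^2 + 1) + 7(8v^2 + 1).
Both groups share the factor (8v^2 + 1).

(3v + 7)(8v^2 + 1)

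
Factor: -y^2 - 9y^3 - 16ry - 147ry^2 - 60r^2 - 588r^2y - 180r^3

-(10r + y)(3r + 9y + 1)(6r + y)

Group: 3r(-60r^2 - 16ry - y^2) + (9y + 1)(-60r^2 - 16ry - y^2); both groups contain (-60r^2 - 16ry - y^2), so (3r + 9y + 1) is a factor with cofactor -60r^2 - 16ry - y^2.
The cofactor groups again: -60r^2 - 16ry - y^2 = -6r(10r + y) - y(10r + y); both groups contain (10r + y), giving -(6r + y)(10r + y).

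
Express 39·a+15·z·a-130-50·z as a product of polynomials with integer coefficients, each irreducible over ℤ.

(3·a-10)·(5·z+13)

Group as (15·z·a-50·z) + (39·a-130) = 5·z·(3·a-10) + 13·(3·a-10).
Both groups share the factor (3·a-10).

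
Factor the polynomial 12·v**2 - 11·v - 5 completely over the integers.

Need a pair with product 12·(-5) = -60 and sum -11: that's 4 and -15.
Split the middle term: 12·v**2 + 4·v - 15·v - 5 = 4·v·(3·v + 1) - 5·(3·v + 1).

(3·v + 1)·(4·v - 5)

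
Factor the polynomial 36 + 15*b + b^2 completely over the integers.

Two integers with product 36 and sum 15 are 3 and 12.

(b + 12)*(b + 3)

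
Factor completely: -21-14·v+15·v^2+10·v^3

Group as (10·v^3-14·v) + (15·v^2-21) = 2·v·(5·v^2-7) + 3·(5·v^2-7).
Both groups share the factor (5·v^2-7).

(2·v+3)·(5·v^2-7)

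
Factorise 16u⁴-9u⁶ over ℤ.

Pull out the common factor u⁴, leaving -9u²+16.
Recognize a difference of squares with the parts 4 and 3u.

-u⁴(3u+4)(3u-4)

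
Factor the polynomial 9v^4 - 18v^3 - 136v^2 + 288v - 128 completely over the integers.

Trying the rational-root candidates, v = 4/3 is a root, so (3v - 4) divides it; the quotient is 3v^3 - 2v^2 - 48v + 32.
Continuing, v = -4 is a root, so (v + 4) is a factor; dividing leaves 3v^2 - 14v + 8.
The remaining quadratic factors as (v - 4)(3v - 2).

(3v - 2)(3v - 4)(v + 4)(v - 4)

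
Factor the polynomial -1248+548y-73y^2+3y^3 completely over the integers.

(3y-13)(y-12)(y-8)

Testing divisors of the constant over divisors of the leading coefficient, y = 8 is a root, so (y-8) is a factor; dividing leaves 3y^2-49y+156.
The remaining quadratic factors as (y-12)(3y-13).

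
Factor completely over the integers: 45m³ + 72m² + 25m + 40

Group as (45m³ + 25m) + (72m² + 40) = 5m(9m² + 5) + 8(9m² + 5).
Both groups share the factor (9m² + 5).

(5m + 8)(9m² + 5)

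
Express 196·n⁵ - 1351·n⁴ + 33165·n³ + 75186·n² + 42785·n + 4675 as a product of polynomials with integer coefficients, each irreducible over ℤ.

By the rational root theorem, n = -1/7 is a root, giving the factor (7·n + 1) and quotient 28·n⁴ - 197·n³ + 4766·n² + 10060·n + 4675.
Then n = -5/7 is a root, so (7·n + 5) is a factor; dividing leaves 4·n³ - 31·n² + 703·n + 935.
Continuing, n = -5/4 is a root, giving the factor (4·n + 5) and quotient n² - 9·n + 187.
The quadratic n² - 9·n + 187 has discriminant -667 < 0 and is irreducible over ℤ.

(4·n + 5)·(7·n + 1)·(7·n + 5)·(n² - 9·n + 187)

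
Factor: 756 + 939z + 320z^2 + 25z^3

Trying the rational-root candidates, z = −12/5 is a root, so (5z + 12) divides it; the quotient is 5z^2 + 52z + 63.
The remaining quadratic factors as (z + 9)(5z + 7).

(5z + 12)(5z + 7)(z + 9)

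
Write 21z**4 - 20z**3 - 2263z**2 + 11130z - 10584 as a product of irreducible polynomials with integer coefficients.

Among the possible rational roots, z = -12 is a root, so (z + 12) divides it; the quotient is 21z**3 - 272z**2 + 1001z - 882.
Then z = 14/3 is a root, so (3z - 14) divides it; the quotient is 7z**2 - 58z + 63.
The remaining quadratic factors as (z - 7)(7z - 9).

(3z - 14)(7z - 9)(z + 12)(z - 7)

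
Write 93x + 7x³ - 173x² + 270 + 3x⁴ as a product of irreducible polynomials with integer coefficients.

(3x - 5)(x + 1)(x + 9)(x - 6)

By the rational root theorem, x = -1 is a root, giving the factor (x + 1) and quotient 3x³ + 4x² - 177x + 270.
Then x = 5/3 is a root, so (3x - 5) is a factor; dividing leaves x² + 3x - 54.
The remaining quadratic factors as (x - 6)(x + 9).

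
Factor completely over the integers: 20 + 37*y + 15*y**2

Need a pair with product 15·20 = 300 and sum 37: that's 25 and 12.
Split the middle term: 15*y**2 + 25*y + 12*y + 20 = 5*y*(3*y + 5) + 4*(3*y + 5).

(3*y + 5)*(5*y + 4)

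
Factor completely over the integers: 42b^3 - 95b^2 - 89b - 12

(6b + 1)(7b + 4)(b - 3)

Trying the rational-root candidates, b = -1/6 is a root, so (6b + 1) divides it; the quotient is 7b^2 - 17b - 12.
The remaining quadratic factors as (7b + 4)(b - 3).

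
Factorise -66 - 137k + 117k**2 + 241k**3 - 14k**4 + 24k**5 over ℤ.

By the rational root theorem, k = -2/3 is a root, so (3k + 2) divides it; the quotient is 8k**4 - 10k**3 + 87k**2 - 19k - 33.
Continuing, k = -1/2 is a root, so (2k + 1) divides it; the quotient is 4k**3 - 7k**2 + 47k - 33.
Next, k = 3/4 is a root, giving the factor (4k - 3) and quotient k**2 - k + 11.
The quadratic k**2 - k + 11 has discriminant -43 < 0 and is irreducible over ℤ.

(2k + 1)(3k + 2)(4k - 3)(k**2 - k + 11)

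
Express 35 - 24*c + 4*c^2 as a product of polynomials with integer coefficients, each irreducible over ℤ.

(2*c - 5)*(2*c - 7)

Need a pair with product 4·35 = 140 and sum -24: that's -10 and -14.
Split the middle term: 4*c^2 - 10*c - 14*c + 35 = 2*c*(2*c - 5) - 7*(2*c - 5).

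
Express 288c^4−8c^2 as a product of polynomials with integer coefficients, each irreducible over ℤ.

Pull out the common factor 8c^2; 36c^2−1 is a difference of squares.

8c^2(6c+1)(6c−1)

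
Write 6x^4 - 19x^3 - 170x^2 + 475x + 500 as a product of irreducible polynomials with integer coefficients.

Testing divisors of the constant over divisors of the leading coefficient, x = 5 is a root, giving the factor (x - 5) and quotient 6x^3 + 11x^2 - 115x - 100.
Next, x = -5/6 is a root, so (6x + 5) is a factor; dividing leaves x^2 + x - 20.
The remaining quadratic factors as (x - 4)(x + 5).

(6x + 5)(x + 5)(x - 4)(x - 5)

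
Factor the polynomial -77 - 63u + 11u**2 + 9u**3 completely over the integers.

(9u + 11)(u**2 - 7)

Group as (9u**3 - 63u) + (11u**2 - 77) = 9u(u**2 - 7) + 11(u**2 - 7).
Both groups share the factor (u**2 - 7).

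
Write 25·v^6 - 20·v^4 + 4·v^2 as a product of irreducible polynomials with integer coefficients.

Every term has a factor of v^2; factoring it out leaves 25·v^4 - 20·v^2 + 4.
Recognize a perfect-square trinomial with the parts 2 and 5·v^2.

v^2·(5·v^2 - 2)^2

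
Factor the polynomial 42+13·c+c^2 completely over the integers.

Two integers with product 42 and sum 13 are 7 and 6.

(c+6)·(c+7)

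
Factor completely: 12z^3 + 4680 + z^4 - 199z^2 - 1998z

Testing divisors of the constant over divisors of the leading coefficient, z = -12 is a root, so (z + 12) is a factor; dividing leaves z^3 - 199z + 390.
Then z = -15 is a root, so (z + 15) divides it; the quotient is z^2 - 15z + 26.
The remaining quadratic factors as (z - 13)(z - 2).

(z + 12)(z + 15)(z - 13)(z - 2)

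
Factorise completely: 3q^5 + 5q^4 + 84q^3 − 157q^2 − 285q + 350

Testing divisors of the constant over divisors of the leading coefficient, q = 1 is a root, giving the factor (q − 1) and quotient 3q^4 + 8q^3 + 92q^2 − 65q − 350.
Next, q = −5/3 is a root, giving the factor (3q + 5) and quotient q^3 + q^2 + 29q − 70.
Continuing, q = 2 is a root, giving the factor (q − 2) and quotient q^2 + 3q + 35.
The quadratic q^2 + 3q + 35 has discriminant −131 < 0 and is irreducible over ℤ.

(3q + 5)(q − 1)(q − 2)(q^2 + 3q + 35)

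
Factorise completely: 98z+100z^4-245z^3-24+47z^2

By the rational root theorem, z = -3/5 is a root, so (5z+3) divides it; the quotient is 20z^3-61z^2+46z-8.
Then z = 2 is a root, so (z-2) is a factor; dividing leaves 20z^2-21z+4.
The remaining quadratic factors as (5z-4)(4z-1).

(4z-1)(5z+3)(5z-4)(z-2)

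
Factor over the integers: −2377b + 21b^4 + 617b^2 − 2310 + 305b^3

(3b − 7)(7b + 6)(b + 11)(b + 5)

Among the possible rational roots, b = −11 is a root, so (b + 11) divides it; the quotient is 21b^3 + 74b^2 − 197b − 210.
Then b = −5 is a root, so (b + 5) is a factor; dividing leaves 21b^2 − 31b − 42.
The remaining quadratic factors as (3b − 7)(7b + 6).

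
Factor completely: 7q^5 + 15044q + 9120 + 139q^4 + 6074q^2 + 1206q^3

Among the possible rational roots, q = -8 is a root, so (q + 8) divides it; the quotient is 7q^4 + 83q^3 + 542q^2 + 1738q + 1140.
Then q = -5 is a root, so (q + 5) is a factor; dividing leaves 7q^3 + 48q^2 + 302q + 228.
Next, q = -6/7 is a root, so (7q + 6) divides it; the quotient is q^2 + 6q + 38.
The quadratic q^2 + 6q + 38 has discriminant -116 < 0 and is irreducible over ℤ.

(7q + 6)(q + 5)(q + 8)(q^2 + 6q + 38)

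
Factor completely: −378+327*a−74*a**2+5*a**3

Trying the rational-root candidates, a = 9/5 is a root, giving the factor (5*a−9) and quotient a**2−13*a+42.
The remaining quadratic factors as (a−6)(a−7).

(5*a−9)*(a−6)*(a−7)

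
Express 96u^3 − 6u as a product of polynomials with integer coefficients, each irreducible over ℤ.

Factor out 6u, leaving 16u^2 − 1, which is a difference of two squares.

6u(4u + 1)(4u − 1)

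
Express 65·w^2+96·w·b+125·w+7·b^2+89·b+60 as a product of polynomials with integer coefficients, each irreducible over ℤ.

(5·w+7·b+5)·(13·w+b+12)

Group: 13·w·(5·w+7·b+5) + (b+12)·(5·w+7·b+5); both groups contain (5·w+7·b+5).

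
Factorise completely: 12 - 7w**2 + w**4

Substitute u = w**2 to get a quadratic in u, then factor.
w**2 - 4 is a difference of squares.
w**2 - 3 is irreducible over ℤ (3 is not a perfect square).

(w + 2)(w - 2)(w**2 - 3)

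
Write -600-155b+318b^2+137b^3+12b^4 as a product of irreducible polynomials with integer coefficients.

Testing divisors of the constant over divisors of the leading coefficient, b = -3 is a root, giving the factor (b+3) and quotient 12b^3+101b^2+15b-200.
Continuing, b = 5/4 is a root, giving the factor (4b-5) and quotient 3b^2+29b+40.
The remaining quadratic factors as (3b+5)(b+8).

(3b+5)(4b-5)(b+3)(b+8)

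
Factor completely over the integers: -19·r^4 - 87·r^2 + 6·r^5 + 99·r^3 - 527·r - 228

By the rational root theorem, r = -4/3 is a root, giving the factor (3·r + 4) and quotient 2·r^4 - 9·r^3 + 45·r^2 - 89·r - 57.
Then r = 3 is a root, giving the factor (r - 3) and quotient 2·r^3 - 3·r^2 + 36·r + 19.
Continuing, r = -1/2 is a root, so (2·r + 1) divides it; the quotient is r^2 - 2·r + 19.
The quadratic r^2 - 2·r + 19 has discriminant -72 < 0 and is irreducible over ℤ.

(2·r + 1)·(3·r + 4)·(r - 3)·(r^2 - 2·r + 19)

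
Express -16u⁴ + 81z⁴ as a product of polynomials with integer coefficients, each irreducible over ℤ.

(3z - 2u)(3z + 2u)(9z² + 4u²)

(3z)⁴ − (2u)⁴ = ((3z)² − (2u)²)((3z)² + (2u)²); the first factor splits again, the second (9z² + 4u²) is irreducible.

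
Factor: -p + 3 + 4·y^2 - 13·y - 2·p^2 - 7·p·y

Group: -2·p·(p + 4·y - 1) + (y - 3)·(p + 4·y - 1); both groups contain (p + 4·y - 1).

-(2·p - y + 3)·(p + 4·y - 1)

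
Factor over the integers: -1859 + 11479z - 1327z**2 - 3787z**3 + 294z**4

Testing divisors of the constant over divisors of the leading coefficient, z = 11/7 is a root, so (7z - 11) is a factor; dividing leaves 42z**3 - 475z**2 - 936z + 169.
Continuing, z = 1/6 is a root, so (6z - 1) is a factor; dividing leaves 7z**2 - 78z - 169.
The remaining quadratic factors as (z - 13)(7z + 13).

(6z - 1)(7z + 13)(7z - 11)(z - 13)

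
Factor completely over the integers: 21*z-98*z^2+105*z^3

Pull out the common factor 7*z, then factor the remaining trinomial.

7*z*(3*z-1)*(5*z-3)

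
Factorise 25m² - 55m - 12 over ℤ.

Need a pair with product 25·(-12) = -300 and sum -55: that's -60 and 5.
Split the middle term: 25m² - 60m + 5m - 12 = 5m(5m - 12) + (5m - 12).

(5m + 1)(5m - 12)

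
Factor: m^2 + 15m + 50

Two integers with product 50 and sum 15 are 5 and 10.

(m + 10)(m + 5)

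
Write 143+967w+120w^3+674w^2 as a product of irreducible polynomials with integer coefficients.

(4w+13)(5w+11)(6w+1)

Testing divisors of the constant over divisors of the leading coefficient, w = -13/4 is a root, so (4w+13) divides it; the quotient is 30w^2+71w+11.
The remaining quadratic factors as (5w+11)(6w+1).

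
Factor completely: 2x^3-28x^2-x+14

(x-14)(2x^2-1)

Group as (2x^3-x) + (-28x^2+14) = x(2x^2-1) - 14(2x^2-1).
Both groups share the factor (2x^2-1).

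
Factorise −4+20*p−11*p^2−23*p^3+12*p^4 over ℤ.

(3*p−2)*(4*p−1)*(p+1)*(p−2)

Trying the rational-root candidates, p = 1/4 is a root, giving the factor (4*p−1) and quotient 3*p^3−5*p^2−4*p+4.
Continuing, p = 2/3 is a root, giving the factor (3*p−2) and quotient p^2−p−2.
The remaining quadratic factors as (p−2)(p+1).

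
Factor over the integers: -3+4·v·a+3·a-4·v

Group as (4·v·a-4·v) + (3·a-3) = 4·v·(a-1) + 3·(a-1).
Both groups share the factor (a-1).

(4·v+3)·(a-1)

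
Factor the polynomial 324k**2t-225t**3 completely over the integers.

Factor out 9t, leaving 36k**2-25t**2, which is a difference of two squares.

9t(6k+5t)(6k-5t)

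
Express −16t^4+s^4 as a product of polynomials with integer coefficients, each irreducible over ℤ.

(s+2t)(s−2t)(s^2+4t^2)

(s)⁴ − (2t)⁴ = ((s)² − (2t)²)((s)² + (2t)²); the first factor splits again, the second (s^2+4t^2) is irreducible.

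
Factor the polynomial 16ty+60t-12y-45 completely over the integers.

Group as (16ty+60t) + (-12y-45) = 4t(4y+15) - 3(4y+15).
Both groups share the factor (4y+15).

(4t-3)(4y+15)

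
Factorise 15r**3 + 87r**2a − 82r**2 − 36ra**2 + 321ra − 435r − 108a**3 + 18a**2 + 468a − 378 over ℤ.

(5r − 6a + 6)(3r + 3a + 7)(r + 6a − 9)

Group: 5r(3r**2 + 21ra − 20r + 18a**2 + 15a − 63) + (−6a + 6)(3r**2 + 21ra − 20r + 18a**2 + 15a − 63); both groups contain (3r**2 + 21ra − 20r + 18a**2 + 15a − 63), so (5r − 6a + 6) is a factor with cofactor 3r**2 + 21ra − 20r + 18a**2 + 15a − 63.
The cofactor groups again: 3r**2 + 21ra − 20r + 18a**2 + 15a − 63 = 3r(r + 6a − 9) + (3a + 7)(r + 6a − 9); both groups contain (r + 6a − 9), giving (3r + 3a + 7)(r + 6a − 9).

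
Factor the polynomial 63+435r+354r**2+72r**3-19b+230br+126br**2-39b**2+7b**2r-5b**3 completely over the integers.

-(5b+3r+9)(b+4r+7)(b-6r-1)

Group: b(-5b**2-23br-44b-12r**2-57r-63) + (-6r-1)(-5b**2-23br-44b-12r**2-57r-63); both groups contain (-5b**2-23br-44b-12r**2-57r-63), so (b-6r-1) is a factor with cofactor -5b**2-23br-44b-12r**2-57r-63.
The cofactor groups again: -5b**2-23br-44b-12r**2-57r-63 = -b(5b+3r+9) + (-4r-7)(5b+3r+9); both groups contain (5b+3r+9), giving -(b+4r+7)(5b+3r+9).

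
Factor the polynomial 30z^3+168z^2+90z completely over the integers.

6z(5z+3)(z+5)

Pull out the common factor 6z, then factor the remaining trinomial.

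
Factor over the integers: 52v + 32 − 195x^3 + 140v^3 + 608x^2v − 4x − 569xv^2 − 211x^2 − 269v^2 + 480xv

−(3x − 4v − 1)(13x − 5v + 8)(5x − 7v + 4)

Group: 13x(−15x^2 + 41xv − 7x − 28v^2 + 9v + 4) + (−5v + 8)(−15x^2 + 41xv − 7x − 28v^2 + 9v + 4); both groups contain (−15x^2 + 41xv − 7x − 28v^2 + 9v + 4), so (13x − 5v + 8) is a factor with cofactor −15x^2 + 41xv − 7x − 28v^2 + 9v + 4.
The cofactor groups again: −15x^2 + 41xv − 7x − 28v^2 + 9v + 4 = −3x(5x − 7v + 4) + (4v + 1)(5x − 7v + 4); both groups contain (5x − 7v + 4), giving −(3x − 4v − 1)(5x − 7v + 4).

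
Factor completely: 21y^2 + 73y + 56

Need a pair with product 21·56 = 1176 and sum 73: that's 24 and 49.
Split the middle term: 21y^2 + 24y + 49y + 56 = 3y(7y + 8) + 7(7y + 8).

(3y + 7)(7y + 8)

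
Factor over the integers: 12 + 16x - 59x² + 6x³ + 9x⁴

Testing divisors of the constant over divisors of the leading coefficient, x = -3 is a root, so (x + 3) is a factor; dividing leaves 9x³ - 21x² + 4x + 4.
Next, x = -1/3 is a root, so (3x + 1) divides it; the quotient is 3x² - 8x + 4.
The remaining quadratic factors as (3x - 2)(x - 2).

(3x + 1)(3x - 2)(x + 3)(x - 2)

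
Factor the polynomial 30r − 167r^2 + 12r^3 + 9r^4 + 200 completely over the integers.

(3r − 10)(3r − 4)(r + 1)(r + 5)

Trying the rational-root candidates, r = 10/3 is a root, so (3r − 10) divides it; the quotient is 3r^3 + 14r^2 − 9r − 20.
Then r = −5 is a root, giving the factor (r + 5) and quotient 3r^2 − r − 4.
The remaining quadratic factors as (3r − 4)(r + 1).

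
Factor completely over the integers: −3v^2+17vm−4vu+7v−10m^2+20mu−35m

Group: −3v(v−5m) + (2m−4u+7)(v−5m); both groups contain (v−5m).

−(3v−2m+4u−7)(v−5m)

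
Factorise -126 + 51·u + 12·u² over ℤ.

Pull out the common factor 3, then factor the remaining trinomial.

3·(4·u - 7)·(u + 6)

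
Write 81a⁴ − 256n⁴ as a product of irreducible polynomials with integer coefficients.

(3a + 4n)(3a − 4n)(9a² + 16n²)

Write as (9a²)² − (16n²)², then factor 9a² − 16n² once more.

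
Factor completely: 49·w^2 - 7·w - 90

(7·w + 9)·(7·w - 10)

Need a pair with product 49·(-90) = -4410 and sum -7: that's 63 and -70.
Split the middle term: 49·w^2 + 63·w - 70·w - 90 = 7·w·(7·w + 9) - 10·(7·w + 9).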